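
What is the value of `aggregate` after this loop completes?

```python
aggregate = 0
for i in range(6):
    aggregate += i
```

Sum of 0 to 5 = 15
`aggregate` takes the values: 0 → 1 → 3 → 6 → 10 → 15

Answer: 15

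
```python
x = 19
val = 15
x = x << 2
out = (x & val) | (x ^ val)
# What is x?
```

Trace:
`x = 19` → x = 19
`val = 15` → val = 15
`x = x << 2` → x = 76
`out = (x & val) | (x ^ val)` → out = 79
So x = 76

Answer: 76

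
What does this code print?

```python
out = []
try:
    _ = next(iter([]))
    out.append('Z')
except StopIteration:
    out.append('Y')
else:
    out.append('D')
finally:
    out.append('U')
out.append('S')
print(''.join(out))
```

Execution trace: 'Y' (except StopIteration) → 'U' (finally) → 'S' (after the try/except). Output: YUS

Answer: YUS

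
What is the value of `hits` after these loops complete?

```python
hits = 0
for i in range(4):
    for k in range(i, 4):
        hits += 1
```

Upper triangle: 4 + 3 + ... + 1
`hits` takes the values: 0 → 1 → 2 → 3 → 4 → 5 → 6 → 7 → 8 → 9 → 10

Answer: 10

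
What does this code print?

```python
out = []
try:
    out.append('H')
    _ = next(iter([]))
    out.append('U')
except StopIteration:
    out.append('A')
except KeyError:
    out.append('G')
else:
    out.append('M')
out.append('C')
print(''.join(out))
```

Execution trace: 'H' (try body) → 'A' (except StopIteration) → 'C' (after the try/except). Output: HAC

Answer: HAC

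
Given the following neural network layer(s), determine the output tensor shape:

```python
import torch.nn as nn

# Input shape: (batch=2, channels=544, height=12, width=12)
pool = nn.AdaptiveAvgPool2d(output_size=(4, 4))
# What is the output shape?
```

Input: (2, 544, 12, 12) -> Output: (2, 544, 4, 4)

Answer: (2, 544, 4, 4)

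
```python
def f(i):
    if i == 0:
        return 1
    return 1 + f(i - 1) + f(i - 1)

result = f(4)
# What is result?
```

f(i) = 1 + 2·f(i-1), f(0)=1. Closed form: (1+1)·2^4 - 1 = 31.

Answer: 31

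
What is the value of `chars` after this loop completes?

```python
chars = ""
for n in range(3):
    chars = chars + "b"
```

Repeat 'b' 3 times
`chars` takes the values: "" → "b" → "bb" → "bbb"

Answer: "bbb"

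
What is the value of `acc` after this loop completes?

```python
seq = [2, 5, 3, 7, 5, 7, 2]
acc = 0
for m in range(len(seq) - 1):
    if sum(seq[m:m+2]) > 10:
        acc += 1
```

Count windows with sum > 10
`acc` takes the values: 0 → 1 → 2

Answer: 2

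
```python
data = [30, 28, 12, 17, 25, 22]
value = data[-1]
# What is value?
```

Trace:
`data = [30, 28, 12, 17, 25, 22]` → data = [30, 28, 12, 17, 25, 22]
`value = data[-1]` → value = 22
So value = 22

Answer: 22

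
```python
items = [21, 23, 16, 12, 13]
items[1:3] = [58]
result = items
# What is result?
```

Trace:
`items = [21, 23, 16, 12, 13]` → items = [21, 23, 16, 12, 13]
`items[1:3] = [58]` → items = [21, 58, 12, 13]
`result = items` → result = [21, 58, 12, 13]
So result = [21, 58, 12, 13]

Answer: [21, 58, 12, 13]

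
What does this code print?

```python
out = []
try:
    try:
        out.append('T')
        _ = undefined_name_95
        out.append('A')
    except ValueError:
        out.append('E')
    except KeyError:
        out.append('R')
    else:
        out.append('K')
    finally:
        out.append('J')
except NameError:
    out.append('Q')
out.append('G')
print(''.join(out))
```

Execution trace: 'T' (try body) → 'J' (finally) → 'Q' (outer except NameError) → 'G' (after the try/except). Output: TJQG

Answer: TJQG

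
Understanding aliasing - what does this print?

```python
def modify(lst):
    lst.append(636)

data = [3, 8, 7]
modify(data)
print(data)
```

Key concept: function modifies passed list.
Step by step:
`data = [3, 8, 7]` → data = [3, 8, 7]
`modify(data)` → data = [3, 8, 7, 636]
`print(data)` → prints [3, 8, 7, 636]

Answer: [3, 8, 7, 636]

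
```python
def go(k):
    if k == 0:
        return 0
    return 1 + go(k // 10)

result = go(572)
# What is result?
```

Count of digits of 572: 3

Answer: 3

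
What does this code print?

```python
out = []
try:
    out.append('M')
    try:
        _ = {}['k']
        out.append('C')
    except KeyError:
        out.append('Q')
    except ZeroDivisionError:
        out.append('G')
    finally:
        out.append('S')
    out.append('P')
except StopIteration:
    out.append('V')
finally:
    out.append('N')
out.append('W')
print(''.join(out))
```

Execution trace: 'M' (try body) → 'Q' (inner except KeyError) → 'S' (inner finally) → 'P' (try body, no exception) → 'N' (finally) → 'W' (after the try/except). Output: MQSPNW

Answer: MQSPNW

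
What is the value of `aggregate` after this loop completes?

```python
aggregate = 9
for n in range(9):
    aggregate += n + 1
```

Start at 9, add 1 to 9 = 54
`aggregate` takes the values: 9 → 10 → 12 → 15 → 19 → 24 → 30 → 37 → 45 → 54

Answer: 54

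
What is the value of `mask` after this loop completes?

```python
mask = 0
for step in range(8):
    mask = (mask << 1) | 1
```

Build 8 consecutive 1-bits: 0b11111111
`mask` takes the values: 0 → 1 → 3 → 7 → 15 → 31 → 63 → 127 → 255

Answer: 255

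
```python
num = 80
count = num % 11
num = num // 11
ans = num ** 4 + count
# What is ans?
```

Trace:
`num = 80` → num = 80
`count = num % 11` → count = 3
`num = num // 11` → num = 7
`ans = num ** 4 + count` → ans = 2404
So ans = 2404

Answer: 2404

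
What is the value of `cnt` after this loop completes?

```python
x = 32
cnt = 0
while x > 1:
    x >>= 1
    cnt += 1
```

Count right shifts until 1
`cnt` takes the values: 0 → 1 → 2 → 3 → 4 → 5

Answer: 5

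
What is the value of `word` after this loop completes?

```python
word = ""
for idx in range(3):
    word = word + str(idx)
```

Concatenate digits 0 to 2
`word` takes the values: "" → "0" → "01" → "012"

Answer: "012"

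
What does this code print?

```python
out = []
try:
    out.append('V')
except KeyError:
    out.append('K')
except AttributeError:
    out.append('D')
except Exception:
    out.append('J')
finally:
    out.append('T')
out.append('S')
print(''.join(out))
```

Execution trace: 'V' (try body, no exception) → 'T' (finally) → 'S' (after the try/except). Output: VTS

Answer: VTS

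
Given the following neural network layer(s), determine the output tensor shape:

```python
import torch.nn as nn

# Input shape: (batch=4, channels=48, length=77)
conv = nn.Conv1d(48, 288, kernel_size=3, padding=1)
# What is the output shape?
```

Input: (4, 48, 77) -> Output: (4, 288, 77)

Answer: (4, 288, 77)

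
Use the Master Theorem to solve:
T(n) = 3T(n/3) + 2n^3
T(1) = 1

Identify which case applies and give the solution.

a=3, b=3, f(n)=2n^3. log_3(3) = 1. Since c=3 > 1 and the regularity condition holds (3(n/3)^3 = (3/3^3)n^3 with 3/3^3 < 1), Case 3 applies: T(n) = Θ(f(n)) = O(n^3).

Answer: O(n^3) - Case 3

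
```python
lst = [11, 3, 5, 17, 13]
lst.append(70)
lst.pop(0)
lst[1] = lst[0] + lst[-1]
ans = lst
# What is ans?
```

Trace:
`lst = [11, 3, 5, 17, 13]` → lst = [11, 3, 5, 17, 13]
`lst.append(70)` → lst = [11, 3, 5, 17, 13, 70]
`lst.pop(0)` → lst = [3, 5, 17, 13, 70]
`lst[1] = lst[0] + lst[-1]` → lst = [3, 73, 17, 13, 70]
`ans = lst` → ans = [3, 73, 17, 13, 70]
So ans = [3, 73, 17, 13, 70]

Answer: [3, 73, 17, 13, 70]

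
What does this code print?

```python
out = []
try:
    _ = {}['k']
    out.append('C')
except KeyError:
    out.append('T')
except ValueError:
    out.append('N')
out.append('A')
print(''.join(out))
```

Execution trace: 'T' (except KeyError) → 'A' (after the try/except). Output: TA

Answer: TA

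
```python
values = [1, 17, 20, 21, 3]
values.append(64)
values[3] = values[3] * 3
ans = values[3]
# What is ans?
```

Trace:
`values = [1, 17, 20, 21, 3]` → values = [1, 17, 20, 21, 3]
`values.append(64)` → values = [1, 17, 20, 21, 3, 64]
`values[3] = values[3] * 3` → values = [1, 17, 20, 63, 3, 64]
`ans = values[3]` → ans = 63
So ans = 63

Answer: 63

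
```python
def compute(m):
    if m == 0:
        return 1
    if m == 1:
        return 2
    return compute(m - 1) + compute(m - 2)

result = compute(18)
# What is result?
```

Build up from base cases: compute(0)=1, compute(1)=2, compute(2)=3, compute(3)=5, compute(4)=8, compute(5)=13, compute(6)=21, ..., compute(18)=6765

Answer: 6765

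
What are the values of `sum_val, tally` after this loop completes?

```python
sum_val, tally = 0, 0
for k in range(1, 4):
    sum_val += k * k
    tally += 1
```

Sum of squares and count
`sum_val, tally` takes the values: (0, 0) → (1, 0) → (1, 1) → (5, 1) → (5, 2) → (14, 2) → (14, 3)

Answer: 14, 3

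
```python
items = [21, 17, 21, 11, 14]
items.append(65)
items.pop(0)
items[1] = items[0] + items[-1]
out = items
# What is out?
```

Trace:
`items = [21, 17, 21, 11, 14]` → items = [21, 17, 21, 11, 14]
`items.append(65)` → items = [21, 17, 21, 11, 14, 65]
`items.pop(0)` → items = [17, 21, 11, 14, 65]
`items[1] = items[0] + items[-1]` → items = [17, 82, 11, 14, 65]
`out = items` → out = [17, 82, 11, 14, 65]
So out = [17, 82, 11, 14, 65]

Answer: [17, 82, 11, 14, 65]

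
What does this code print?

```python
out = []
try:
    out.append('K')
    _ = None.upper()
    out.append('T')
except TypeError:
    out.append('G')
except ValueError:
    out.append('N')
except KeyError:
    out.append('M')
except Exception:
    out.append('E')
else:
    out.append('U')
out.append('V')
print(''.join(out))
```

Execution trace: 'K' (try body) → 'E' (except Exception) → 'V' (after the try/except). Output: KEV

Answer: KEV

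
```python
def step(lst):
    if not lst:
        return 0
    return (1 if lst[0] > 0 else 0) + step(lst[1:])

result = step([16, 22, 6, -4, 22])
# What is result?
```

Count of positive elements in [16, 22, 6, -4, 22] = 4

Answer: 4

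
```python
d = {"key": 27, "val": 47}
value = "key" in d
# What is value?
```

Trace:
`d = {"key": 27, "val": 47}` → d = {'key': 27, 'val': 47}
`value = "key" in d` → value = True
So value = True

Answer: True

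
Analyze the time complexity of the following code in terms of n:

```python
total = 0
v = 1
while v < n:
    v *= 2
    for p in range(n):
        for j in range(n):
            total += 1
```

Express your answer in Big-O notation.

Each loop level contributes: log n × n × n. Multiplying the contributions gives O(n^2 log n).

Answer: O(n^2 log n)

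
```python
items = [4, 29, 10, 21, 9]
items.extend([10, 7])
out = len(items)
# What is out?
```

Trace:
`items = [4, 29, 10, 21, 9]` → items = [4, 29, 10, 21, 9]
`items.extend([10, 7])` → items = [4, 29, 10, 21, 9, 10, 7]
`out = len(items)` → out = 7
So out = 7

Answer: 7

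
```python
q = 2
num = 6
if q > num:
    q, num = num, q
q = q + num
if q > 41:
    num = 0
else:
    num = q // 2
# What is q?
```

Trace:
`q = 2` → q = 2
`num = 6` → num = 6
`if q > num: ...` → q > num is False → no variable changes
`q = q + num` → q = 8
`if q > 41: ...` → q > 41 is False, take else branch → num = 4
So q = 8

Answer: 8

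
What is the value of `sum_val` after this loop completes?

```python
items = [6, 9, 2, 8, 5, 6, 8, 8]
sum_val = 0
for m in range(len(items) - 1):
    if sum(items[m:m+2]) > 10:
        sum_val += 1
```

Count windows with sum > 10
`sum_val` takes the values: 0 → 1 → 2 → 3 → 4 → 5 → 6

Answer: 6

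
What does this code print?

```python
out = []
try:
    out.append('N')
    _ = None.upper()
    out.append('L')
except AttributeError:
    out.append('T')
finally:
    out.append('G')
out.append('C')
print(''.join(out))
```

Execution trace: 'N' (try body) → 'T' (except AttributeError) → 'G' (finally) → 'C' (after the try/except). Output: NTGC

Answer: NTGC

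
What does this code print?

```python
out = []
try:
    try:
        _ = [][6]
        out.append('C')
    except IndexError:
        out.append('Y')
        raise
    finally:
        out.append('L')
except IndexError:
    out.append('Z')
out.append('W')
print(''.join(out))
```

Execution trace: 'Y' (inner except IndexError) → 'L' (inner finally) → 'Z' (outer except IndexError) → 'W' (after the try/except). Output: YLZW

Answer: YLZW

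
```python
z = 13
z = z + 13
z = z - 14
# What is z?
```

Trace:
`z = 13` → z = 13
`z = z + 13` → z = 26
`z = z - 14` → z = 12
So z = 12

Answer: 12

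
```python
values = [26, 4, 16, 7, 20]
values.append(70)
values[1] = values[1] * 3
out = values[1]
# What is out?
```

Trace:
`values = [26, 4, 16, 7, 20]` → values = [26, 4, 16, 7, 20]
`values.append(70)` → values = [26, 4, 16, 7, 20, 70]
`values[1] = values[1] * 3` → values = [26, 12, 16, 7, 20, 70]
`out = values[1]` → out = 12
So out = 12

Answer: 12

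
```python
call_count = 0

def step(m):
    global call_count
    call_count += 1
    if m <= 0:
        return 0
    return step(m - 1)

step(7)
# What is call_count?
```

Linear recursion stepping by 1: 8 calls from m=7 down to ≤0.

Answer: 8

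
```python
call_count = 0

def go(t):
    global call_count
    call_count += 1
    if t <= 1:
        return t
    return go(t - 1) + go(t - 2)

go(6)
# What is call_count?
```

Calls(t) = 1 + Calls(t-1) + Calls(t-2); Calls(0)=Calls(1)=1. For t=6 this gives 25.

Answer: 25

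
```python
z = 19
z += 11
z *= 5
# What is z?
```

Trace:
`z = 19` → z = 19
`z += 11` → z = 30
`z *= 5` → z = 150
So z = 150

Answer: 150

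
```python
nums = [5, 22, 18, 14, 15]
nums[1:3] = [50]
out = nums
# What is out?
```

Trace:
`nums = [5, 22, 18, 14, 15]` → nums = [5, 22, 18, 14, 15]
`nums[1:3] = [50]` → nums = [5, 50, 14, 15]
`out = nums` → out = [5, 50, 14, 15]
So out = [5, 50, 14, 15]

Answer: [5, 50, 14, 15]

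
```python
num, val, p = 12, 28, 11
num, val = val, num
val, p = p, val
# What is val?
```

Trace:
`num, val, p = 12, 28, 11` → num = 12; val = 28; p = 11
`num, val = val, num` → num = 28; val = 12
`val, p = p, val` → val = 11; p = 12
So val = 11

Answer: 11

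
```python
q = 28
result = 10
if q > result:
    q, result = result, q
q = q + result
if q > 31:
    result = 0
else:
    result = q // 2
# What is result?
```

Trace:
`q = 28` → q = 28
`result = 10` → result = 10
`if q > result: ...` → q > result is True → q = 10; result = 28
`q = q + result` → q = 38
`if q > 31: ...` → q > 31 is True → result = 0
So result = 0

Answer: 0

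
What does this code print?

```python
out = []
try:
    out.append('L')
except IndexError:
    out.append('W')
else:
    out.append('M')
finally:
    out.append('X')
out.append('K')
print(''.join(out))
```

Execution trace: 'L' (try body, no exception) → 'M' (else) → 'X' (finally) → 'K' (after the try/except). Output: LMXK

Answer: LMXK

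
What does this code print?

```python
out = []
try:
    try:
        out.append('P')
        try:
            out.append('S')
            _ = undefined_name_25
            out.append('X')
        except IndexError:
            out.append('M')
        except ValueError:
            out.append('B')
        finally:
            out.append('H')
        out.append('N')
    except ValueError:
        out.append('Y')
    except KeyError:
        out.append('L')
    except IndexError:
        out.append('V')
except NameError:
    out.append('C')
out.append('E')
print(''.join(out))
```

Execution trace: 'P' (try body) → 'S' (inner try body) → 'H' (inner finally) → 'C' (outer except NameError) → 'E' (after the try/except). Output: PSHCE

Answer: PSHCE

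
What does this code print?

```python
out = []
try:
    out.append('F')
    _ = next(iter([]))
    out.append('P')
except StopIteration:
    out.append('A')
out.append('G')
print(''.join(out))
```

Execution trace: 'F' (try body) → 'A' (except StopIteration) → 'G' (after the try/except). Output: FAG

Answer: FAG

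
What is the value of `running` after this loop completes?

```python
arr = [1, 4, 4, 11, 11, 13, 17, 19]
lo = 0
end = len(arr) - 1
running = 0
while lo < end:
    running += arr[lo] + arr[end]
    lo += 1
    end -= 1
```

Sum of pairs from ends
`running` takes the values: 0 → 20 → 41 → 58 → 80

Answer: 80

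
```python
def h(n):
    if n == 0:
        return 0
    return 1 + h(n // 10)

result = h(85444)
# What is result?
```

Count of digits of 85444: 5

Answer: 5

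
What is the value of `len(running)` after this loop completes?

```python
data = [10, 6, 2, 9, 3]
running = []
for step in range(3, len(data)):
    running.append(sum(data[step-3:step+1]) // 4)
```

Number of 4-element averages
`running` takes the values: [] → [6] → [6, 5]
So `len(running)` = 2

Answer: 2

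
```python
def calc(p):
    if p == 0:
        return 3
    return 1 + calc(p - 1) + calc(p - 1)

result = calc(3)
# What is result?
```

calc(p) = 1 + 2·calc(p-1), calc(0)=3. Closed form: (3+1)·2^3 - 1 = 31.

Answer: 31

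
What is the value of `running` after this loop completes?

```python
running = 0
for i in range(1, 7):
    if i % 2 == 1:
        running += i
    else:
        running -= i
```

Add odd, subtract even
`running` takes the values: 0 → 1 → -1 → 2 → -2 → 3 → -3

Answer: -3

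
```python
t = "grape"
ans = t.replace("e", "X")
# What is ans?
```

Trace:
`t = "grape"` → t = 'grape'
`ans = t.replace("e", "X")` → ans = 'grapX'
So ans = 'grapX'

Answer: 'grapX'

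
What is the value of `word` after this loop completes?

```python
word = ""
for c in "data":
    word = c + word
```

Reverse 'data'
`word` takes the values: "" → "d" → "ad" → "tad" → "atad"

Answer: "atad"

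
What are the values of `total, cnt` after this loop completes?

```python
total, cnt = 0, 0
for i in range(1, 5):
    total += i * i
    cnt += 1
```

Sum of squares and count
`total, cnt` takes the values: (0, 0) → (1, 0) → (1, 1) → (5, 1) → (5, 2) → (14, 2) → (14, 3) → (30, 3) → (30, 4)

Answer: 30, 4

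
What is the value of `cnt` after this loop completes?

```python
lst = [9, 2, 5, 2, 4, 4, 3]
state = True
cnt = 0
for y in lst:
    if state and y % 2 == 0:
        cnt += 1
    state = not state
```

Count even values at even positions
`cnt` takes the values: 0 → 1

Answer: 1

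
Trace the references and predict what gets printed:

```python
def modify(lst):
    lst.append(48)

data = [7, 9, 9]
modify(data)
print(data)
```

Key concept: function modifies passed list.
Step by step:
`data = [7, 9, 9]` → data = [7, 9, 9]
`modify(data)` → data = [7, 9, 9, 48]
`print(data)` → prints [7, 9, 9, 48]

Answer: [7, 9, 9, 48]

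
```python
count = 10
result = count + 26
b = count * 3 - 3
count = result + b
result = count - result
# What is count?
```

Trace:
`count = 10` → count = 10
`result = count + 26` → result = 36
`b = count * 3 - 3` → b = 27
`count = result + b` → count = 63
`result = count - result` → result = 27
So count = 63

Answer: 63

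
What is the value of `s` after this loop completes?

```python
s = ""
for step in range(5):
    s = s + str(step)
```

Concatenate digits 0 to 4
`s` takes the values: "" → "0" → "01" → "012" → "0123" → "01234"

Answer: "01234"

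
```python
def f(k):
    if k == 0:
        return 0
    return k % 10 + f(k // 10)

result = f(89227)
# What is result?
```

Sum of digits of 89227: 7 + 2 + 2 + 9 + 8 = 28

Answer: 28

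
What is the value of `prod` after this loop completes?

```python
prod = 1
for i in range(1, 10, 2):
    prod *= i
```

Product of 1, 3, 5, ... up to 9
`prod` takes the values: 1 → 3 → 15 → 105 → 945

Answer: 945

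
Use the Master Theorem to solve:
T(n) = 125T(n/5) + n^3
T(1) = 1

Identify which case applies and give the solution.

a=125, b=5, f(n)=n^3. log_5(125) = 3. Since c=3 = 3, Case 2 applies: T(n) = Θ(n^log_b(a) · log n) = O(n^3 log n).

Answer: O(n^3 log n) - Case 2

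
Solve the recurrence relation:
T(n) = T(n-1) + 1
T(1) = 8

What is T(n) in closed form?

Unrolling: T(n) = T(1) + 1·(n-1) = 8 + 1(n-1) = n + 7.

Answer: T(n) = n + 7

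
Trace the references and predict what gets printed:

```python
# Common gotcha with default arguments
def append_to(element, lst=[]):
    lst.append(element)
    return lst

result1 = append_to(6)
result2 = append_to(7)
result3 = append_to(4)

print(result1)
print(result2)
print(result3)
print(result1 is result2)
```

Key concept: mutable default argument gotcha.
Step by step:
`result1 = append_to(6)` → result1 = [6]
`result2 = append_to(7)` → result1 = [6, 7] (same object as result2); result2 = [6, 7] (same object as result1)
`result3 = append_to(4)` → result1 = [6, 7, 4] (same object as result2, result3); result2 = [6, 7, 4] (same object as result1, result3); result3 = [6, 7, 4] (same object as result1, result2)
`print(result1)` → prints [6, 7, 4]
`print(result2)` → prints [6, 7, 4]
`print(result3)` → prints [6, 7, 4]
`print(result1 is result2)` → prints True

Answer:
[6, 7, 4]
[6, 7, 4]
[6, 7, 4]
True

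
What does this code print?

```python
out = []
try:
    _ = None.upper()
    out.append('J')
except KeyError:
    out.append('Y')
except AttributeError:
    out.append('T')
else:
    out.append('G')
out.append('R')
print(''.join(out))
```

Execution trace: 'T' (except AttributeError) → 'R' (after the try/except). Output: TR

Answer: TR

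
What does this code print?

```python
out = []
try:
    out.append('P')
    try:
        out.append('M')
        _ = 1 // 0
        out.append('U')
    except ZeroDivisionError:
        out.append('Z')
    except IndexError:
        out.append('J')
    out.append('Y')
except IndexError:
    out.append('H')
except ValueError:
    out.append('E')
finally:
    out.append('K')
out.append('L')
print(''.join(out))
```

Execution trace: 'P' (try body) → 'M' (inner try body) → 'Z' (inner except ZeroDivisionError) → 'Y' (try body, no exception) → 'K' (finally) → 'L' (after the try/except). Output: PMZYKL

Answer: PMZYKL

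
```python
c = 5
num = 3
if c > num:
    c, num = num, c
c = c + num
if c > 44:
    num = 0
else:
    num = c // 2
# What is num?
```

Trace:
`c = 5` → c = 5
`num = 3` → num = 3
`if c > num: ...` → c > num is True → c = 3; num = 5
`c = c + num` → c = 8
`if c > 44: ...` → c > 44 is False, take else branch → num = 4
So num = 4

Answer: 4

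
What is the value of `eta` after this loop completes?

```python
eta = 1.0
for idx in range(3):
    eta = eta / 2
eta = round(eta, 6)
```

Halving LR 3 times: 1 / 2^3
`eta` takes the values: 1.0 → 0.5 → 0.25 → 0.125

Answer: 0.125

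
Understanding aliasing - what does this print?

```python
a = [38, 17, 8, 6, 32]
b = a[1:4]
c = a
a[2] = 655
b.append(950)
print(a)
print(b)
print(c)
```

Key concept: slice vs alias.
Step by step:
`a = [38, 17, 8, 6, 32]` → a = [38, 17, 8, 6, 32]
`b = a[1:4]` → b = [17, 8, 6]
`c = a` → c = [38, 17, 8, 6, 32] (same object as a)
`a[2] = 655` → a = [38, 17, 655, 6, 32] (same object as c); c = [38, 17, 655, 6, 32] (same object as a)
`b.append(950)` → b = [17, 8, 6, 950]
`print(a)` → prints [38, 17, 655, 6, 32]
`print(b)` → prints [17, 8, 6, 950]
`print(c)` → prints [38, 17, 655, 6, 32]

Answer:
[38, 17, 655, 6, 32]
[17, 8, 6, 950]
[38, 17, 655, 6, 32]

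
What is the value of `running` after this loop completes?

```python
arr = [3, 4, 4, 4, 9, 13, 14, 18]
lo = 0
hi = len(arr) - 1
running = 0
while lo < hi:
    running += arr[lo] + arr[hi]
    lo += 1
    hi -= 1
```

Sum of pairs from ends
`running` takes the values: 0 → 21 → 39 → 56 → 69

Answer: 69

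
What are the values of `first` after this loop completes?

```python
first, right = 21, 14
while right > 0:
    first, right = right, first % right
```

GCD of 21 and 14
`first` takes the values: 21 → 14 → 7

Answer: 7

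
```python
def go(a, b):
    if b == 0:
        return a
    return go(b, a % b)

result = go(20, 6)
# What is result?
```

go(20, 6) -> go(6, 2) -> go(2, 0) -> 2

Answer: 2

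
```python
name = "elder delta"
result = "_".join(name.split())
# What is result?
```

Trace:
`name = "elder delta"` → name = 'elder delta'
`result = "_".join(name.split())` → result = 'elder_delta'
So result = 'elder_delta'

Answer: 'elder_delta'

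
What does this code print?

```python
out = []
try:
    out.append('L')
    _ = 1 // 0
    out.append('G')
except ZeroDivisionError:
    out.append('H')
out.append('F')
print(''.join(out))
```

Execution trace: 'L' (try body) → 'H' (except ZeroDivisionError) → 'F' (after the try/except). Output: LHF

Answer: LHF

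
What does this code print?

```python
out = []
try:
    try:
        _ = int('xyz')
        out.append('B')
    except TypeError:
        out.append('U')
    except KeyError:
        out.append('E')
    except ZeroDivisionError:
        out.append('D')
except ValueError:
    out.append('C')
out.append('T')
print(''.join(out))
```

Execution trace: 'C' (outer except ValueError) → 'T' (after the try/except). Output: CT

Answer: CT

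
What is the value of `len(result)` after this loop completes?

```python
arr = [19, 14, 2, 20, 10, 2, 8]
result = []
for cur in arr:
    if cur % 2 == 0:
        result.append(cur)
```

Count even numbers in [19, 14, 2, 20, 10, 2, 8]
`result` takes the values: [] → [14] → [14, 2] → [14, 2, 20] → [14, 2, 20, 10] → [14, 2, 20, 10, 2] → [14, 2, 20, 10, 2, 8]
So `len(result)` = 6

Answer: 6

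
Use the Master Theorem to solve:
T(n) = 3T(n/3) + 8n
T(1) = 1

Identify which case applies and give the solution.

a=3, b=3, f(n)=8n. log_3(3) = 1. Since c=1 = 1, Case 2 applies: T(n) = Θ(n^log_b(a) · log n) = O(n log n).

Answer: O(n log n) - Case 2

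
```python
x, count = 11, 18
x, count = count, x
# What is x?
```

Trace:
`x, count = 11, 18` → x = 11; count = 18
`x, count = count, x` → x = 18; count = 11
So x = 18

Answer: 18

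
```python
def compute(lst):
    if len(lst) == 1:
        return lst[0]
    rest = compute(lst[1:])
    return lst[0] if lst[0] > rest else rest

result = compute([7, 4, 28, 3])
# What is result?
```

Recursive max over [7, 4, 28, 3] = 28

Answer: 28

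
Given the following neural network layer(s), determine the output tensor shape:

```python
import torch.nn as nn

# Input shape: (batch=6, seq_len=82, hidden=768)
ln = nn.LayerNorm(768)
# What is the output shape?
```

Input: (6, 82, 768) -> Output: (6, 82, 768)

Answer: (6, 82, 768)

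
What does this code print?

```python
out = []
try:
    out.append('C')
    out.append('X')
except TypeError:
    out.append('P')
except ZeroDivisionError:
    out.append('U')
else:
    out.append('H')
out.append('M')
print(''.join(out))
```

Execution trace: 'C' (try body) → 'X' (try body, no exception) → 'H' (else) → 'M' (after the try/except). Output: CXHM

Answer: CXHM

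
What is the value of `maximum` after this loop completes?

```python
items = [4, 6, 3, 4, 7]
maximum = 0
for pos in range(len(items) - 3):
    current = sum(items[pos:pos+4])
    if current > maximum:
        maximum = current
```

Max sum of 4-element window in [4, 6, 3, 4, 7]
`maximum` takes the values: 0 → 17 → 20

Answer: 20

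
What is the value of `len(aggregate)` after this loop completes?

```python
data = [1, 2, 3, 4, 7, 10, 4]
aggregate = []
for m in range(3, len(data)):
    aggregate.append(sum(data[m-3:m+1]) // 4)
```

Number of 4-element averages
`aggregate` takes the values: [] → [2] → [2, 4] → [2, 4, 6] → [2, 4, 6, 6]
So `len(aggregate)` = 4

Answer: 4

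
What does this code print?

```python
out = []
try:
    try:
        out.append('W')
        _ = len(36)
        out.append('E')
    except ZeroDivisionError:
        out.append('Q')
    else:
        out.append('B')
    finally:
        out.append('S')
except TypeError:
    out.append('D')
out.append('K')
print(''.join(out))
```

Execution trace: 'W' (inner try body) → 'S' (inner finally) → 'D' (outer except TypeError) → 'K' (after the try/except). Output: WSDK

Answer: WSDK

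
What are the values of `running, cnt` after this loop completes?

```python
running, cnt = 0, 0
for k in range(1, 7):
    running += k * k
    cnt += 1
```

Sum of squares and count
`running, cnt` takes the values: (0, 0) → (1, 0) → (1, 1) → (5, 1) → (5, 2) → (14, 2) → (14, 3) → (30, 3) → (30, 4) → (55, 4) → (55, 5) → (91, 5) → (91, 6)

Answer: 91, 6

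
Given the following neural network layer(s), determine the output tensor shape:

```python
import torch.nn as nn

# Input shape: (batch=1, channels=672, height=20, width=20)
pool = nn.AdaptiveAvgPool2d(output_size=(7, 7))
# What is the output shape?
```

Input: (1, 672, 20, 20) -> Output: (1, 672, 7, 7)

Answer: (1, 672, 7, 7)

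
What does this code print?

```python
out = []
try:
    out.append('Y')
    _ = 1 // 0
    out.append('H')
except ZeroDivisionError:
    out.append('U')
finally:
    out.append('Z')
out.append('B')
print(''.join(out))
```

Execution trace: 'Y' (try body) → 'U' (except ZeroDivisionError) → 'Z' (finally) → 'B' (after the try/except). Output: YUZB

Answer: YUZB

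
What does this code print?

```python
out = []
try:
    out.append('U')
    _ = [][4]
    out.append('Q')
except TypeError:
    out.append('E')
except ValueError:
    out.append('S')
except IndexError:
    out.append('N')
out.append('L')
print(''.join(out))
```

Execution trace: 'U' (try body) → 'N' (except IndexError) → 'L' (after the try/except). Output: UNL

Answer: UNL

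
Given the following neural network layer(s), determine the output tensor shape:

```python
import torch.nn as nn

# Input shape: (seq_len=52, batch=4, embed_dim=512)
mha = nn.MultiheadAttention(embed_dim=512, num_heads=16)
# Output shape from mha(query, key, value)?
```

Input: (52, 4, 512) -> Output: (52, 4, 512)

Answer: (52, 4, 512)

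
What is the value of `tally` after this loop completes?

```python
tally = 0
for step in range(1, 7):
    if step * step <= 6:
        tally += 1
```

Count numbers where step² ≤ 6
`tally` takes the values: 0 → 1 → 2

Answer: 2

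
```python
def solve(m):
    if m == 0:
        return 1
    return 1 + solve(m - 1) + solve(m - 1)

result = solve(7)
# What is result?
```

solve(m) = 1 + 2·solve(m-1), solve(0)=1. Closed form: (1+1)·2^7 - 1 = 255.

Answer: 255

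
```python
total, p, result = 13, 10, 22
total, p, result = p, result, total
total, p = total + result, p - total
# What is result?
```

Trace:
`total, p, result = 13, 10, 22` → total = 13; p = 10; result = 22
`total, p, result = p, result, total` → total = 10; p = 22; result = 13
`total, p = total + result, p - total` → total = 23; p = 12
So result = 13

Answer: 13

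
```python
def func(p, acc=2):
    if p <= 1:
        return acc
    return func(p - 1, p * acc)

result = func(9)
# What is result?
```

Accumulator trace (n, acc): (9, 2) -> (8, 18) -> (7, 144) -> (6, 1008) -> (5, 6048) -> (4, 30240) -> (3, 120960) -> (2, 362880) -> (1, 725760) -> return 725760

Answer: 725760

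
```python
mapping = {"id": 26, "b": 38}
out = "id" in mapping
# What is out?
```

Trace:
`mapping = {"id": 26, "b": 38}` → mapping = {'id': 26, 'b': 38}
`out = "id" in mapping` → out = True
So out = True

Answer: True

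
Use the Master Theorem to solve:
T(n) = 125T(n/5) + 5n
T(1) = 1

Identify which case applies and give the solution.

a=125, b=5, f(n)=5n. log_5(125) = 3. Since c=1 < 3, Case 1 applies: T(n) = Θ(n^log_b(a)) = O(n^3).

Answer: O(n^3) - Case 1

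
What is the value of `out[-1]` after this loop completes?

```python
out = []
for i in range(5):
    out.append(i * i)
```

Last element of squares 0 to 4
`out` takes the values: [] → [0] → [0, 1] → [0, 1, 4] → [0, 1, 4, 9] → [0, 1, 4, 9, 16]
So `out[-1]` = 16

Answer: 16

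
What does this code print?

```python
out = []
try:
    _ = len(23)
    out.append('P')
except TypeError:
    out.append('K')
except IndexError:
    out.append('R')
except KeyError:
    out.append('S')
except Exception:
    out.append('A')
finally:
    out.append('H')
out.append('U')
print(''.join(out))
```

Execution trace: 'K' (except TypeError) → 'H' (finally) → 'U' (after the try/except). Output: KHU

Answer: KHU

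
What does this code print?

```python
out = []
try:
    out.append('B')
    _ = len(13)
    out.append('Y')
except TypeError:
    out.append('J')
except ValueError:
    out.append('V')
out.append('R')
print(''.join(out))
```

Execution trace: 'B' (try body) → 'J' (except TypeError) → 'R' (after the try/except). Output: BJR

Answer: BJR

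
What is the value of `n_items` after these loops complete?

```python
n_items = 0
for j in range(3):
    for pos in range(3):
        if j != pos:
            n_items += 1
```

3² - 3 (exclude diagonal)
`n_items` takes the values: 0 → 1 → 2 → 3 → 4 → 5 → 6

Answer: 6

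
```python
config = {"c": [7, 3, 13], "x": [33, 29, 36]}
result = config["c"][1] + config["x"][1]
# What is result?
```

Trace:
`config = {"c": [7, 3, 13], "x": [33, 29, 36]}` → config = {'c': [7, 3, 13], 'x': [33, 29, 36]}
`result = config["c"][1] + config["x"][1]` → result = 32
So result = 32

Answer: 32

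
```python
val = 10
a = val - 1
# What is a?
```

Trace:
`val = 10` → val = 10
`a = val - 1` → a = 9
So a = 9

Answer: 9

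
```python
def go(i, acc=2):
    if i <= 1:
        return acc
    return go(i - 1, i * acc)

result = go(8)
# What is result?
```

Accumulator trace (n, acc): (8, 2) -> (7, 16) -> (6, 112) -> (5, 672) -> (4, 3360) -> (3, 13440) -> (2, 40320) -> (1, 80640) -> return 80640

Answer: 80640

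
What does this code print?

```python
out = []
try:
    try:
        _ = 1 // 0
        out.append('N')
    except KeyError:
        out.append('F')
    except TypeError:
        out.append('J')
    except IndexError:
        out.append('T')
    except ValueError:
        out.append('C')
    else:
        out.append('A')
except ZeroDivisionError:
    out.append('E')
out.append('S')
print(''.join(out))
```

Execution trace: 'E' (outer except ZeroDivisionError) → 'S' (after the try/except). Output: ES

Answer: ES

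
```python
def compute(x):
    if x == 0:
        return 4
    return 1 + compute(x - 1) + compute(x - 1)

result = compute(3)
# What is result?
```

compute(x) = 1 + 2·compute(x-1), compute(0)=4. Closed form: (4+1)·2^3 - 1 = 39.

Answer: 39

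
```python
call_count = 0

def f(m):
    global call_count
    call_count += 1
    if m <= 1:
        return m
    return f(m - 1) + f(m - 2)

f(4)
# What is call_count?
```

Calls(m) = 1 + Calls(m-1) + Calls(m-2); Calls(0)=Calls(1)=1. For m=4 this gives 9.

Answer: 9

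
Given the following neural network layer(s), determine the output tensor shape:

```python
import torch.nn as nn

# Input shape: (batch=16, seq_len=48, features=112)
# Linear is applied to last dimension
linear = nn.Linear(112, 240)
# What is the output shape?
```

Input: (16, 48, 112) -> Output: (16, 48, 240)

Answer: (16, 48, 240)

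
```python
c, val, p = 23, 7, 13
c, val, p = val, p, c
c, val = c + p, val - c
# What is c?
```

Trace:
`c, val, p = 23, 7, 13` → c = 23; val = 7; p = 13
`c, val, p = val, p, c` → c = 7; val = 13; p = 23
`c, val = c + p, val - c` → c = 30; val = 6
So c = 30

Answer: 30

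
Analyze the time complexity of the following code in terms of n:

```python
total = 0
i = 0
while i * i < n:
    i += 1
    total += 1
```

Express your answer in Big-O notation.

Each loop level contributes: √n. Multiplying the contributions gives O(√n).

Answer: O(√n)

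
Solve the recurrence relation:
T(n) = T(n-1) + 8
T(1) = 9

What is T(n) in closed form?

Unrolling: T(n) = T(1) + 8·(n-1) = 9 + 8(n-1) = 8n + 1.

Answer: T(n) = 8n + 1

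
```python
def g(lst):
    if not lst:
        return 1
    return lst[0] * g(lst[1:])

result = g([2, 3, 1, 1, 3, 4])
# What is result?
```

Product over [2, 3, 1, 1, 3, 4] = 2 * 3 * 1 * 1 * 3 * 4 = 72

Answer: 72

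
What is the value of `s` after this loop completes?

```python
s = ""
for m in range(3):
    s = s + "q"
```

Repeat 'q' 3 times
`s` takes the values: "" → "q" → "qq" → "qqq"

Answer: "qqq"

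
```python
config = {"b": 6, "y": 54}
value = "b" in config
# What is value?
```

Trace:
`config = {"b": 6, "y": 54}` → config = {'b': 6, 'y': 54}
`value = "b" in config` → value = True
So value = True

Answer: True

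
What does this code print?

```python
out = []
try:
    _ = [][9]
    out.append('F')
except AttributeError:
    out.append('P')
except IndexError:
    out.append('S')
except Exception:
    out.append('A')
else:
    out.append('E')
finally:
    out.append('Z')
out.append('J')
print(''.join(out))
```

Execution trace: 'S' (except IndexError) → 'Z' (finally) → 'J' (after the try/except). Output: SZJ

Answer: SZJ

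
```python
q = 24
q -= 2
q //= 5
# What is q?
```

Trace:
`q = 24` → q = 24
`q -= 2` → q = 22
`q //= 5` → q = 4
So q = 4

Answer: 4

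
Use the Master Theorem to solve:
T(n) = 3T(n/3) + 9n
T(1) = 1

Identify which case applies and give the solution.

a=3, b=3, f(n)=9n. log_3(3) = 1. Since c=1 = 1, Case 2 applies: T(n) = Θ(n^log_b(a) · log n) = O(n log n).

Answer: O(n log n) - Case 2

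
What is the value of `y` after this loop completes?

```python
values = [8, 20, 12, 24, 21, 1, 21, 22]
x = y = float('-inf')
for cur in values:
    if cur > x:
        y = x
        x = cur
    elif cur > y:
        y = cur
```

Second largest (with repeats) in [8, 20, 12, 24, 21, 1, 21, 22]
`y` takes the values: -inf → 8 → 12 → 20 → 21 → 22

Answer: 22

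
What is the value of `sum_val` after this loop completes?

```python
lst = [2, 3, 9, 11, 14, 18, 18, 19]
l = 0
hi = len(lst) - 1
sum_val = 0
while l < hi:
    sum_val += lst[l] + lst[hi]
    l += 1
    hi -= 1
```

Sum of pairs from ends
`sum_val` takes the values: 0 → 21 → 42 → 69 → 94

Answer: 94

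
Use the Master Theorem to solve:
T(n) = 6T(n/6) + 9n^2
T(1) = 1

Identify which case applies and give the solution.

a=6, b=6, f(n)=9n^2. log_6(6) = 1. Since c=2 > 1 and the regularity condition holds (6(n/6)^2 = (6/6^2)n^2 with 6/6^2 < 1), Case 3 applies: T(n) = Θ(f(n)) = O(n^2).

Answer: O(n^2) - Case 3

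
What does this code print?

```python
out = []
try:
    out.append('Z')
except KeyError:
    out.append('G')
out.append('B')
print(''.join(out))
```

Execution trace: 'Z' (try body, no exception) → 'B' (after the try/except). Output: ZB

Answer: ZB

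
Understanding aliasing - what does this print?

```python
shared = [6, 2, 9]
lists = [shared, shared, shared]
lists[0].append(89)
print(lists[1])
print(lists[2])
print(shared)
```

Key concept: list of same reference.
Step by step:
`shared = [6, 2, 9]` → shared = [6, 2, 9]
`lists = [shared, shared, shared]` → lists = [[6, 2, 9], [6, 2, 9], [6, 2, 9]]
`lists[0].append(89)` → shared = [6, 2, 9, 89]; lists = [[6, 2, 9, 89], [6, 2, 9, 89], [6, 2, 9, 89]]
`print(lists[1])` → prints [6, 2, 9, 89]
`print(lists[2])` → prints [6, 2, 9, 89]
`print(shared)` → prints [6, 2, 9, 89]

Answer:
[6, 2, 9, 89]
[6, 2, 9, 89]
[6, 2, 9, 89]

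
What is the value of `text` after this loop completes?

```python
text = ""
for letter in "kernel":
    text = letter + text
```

Reverse 'kernel'
`text` takes the values: "" → "k" → "ek" → "rek" → "nrek" → "enrek" → "lenrek"

Answer: "lenrek"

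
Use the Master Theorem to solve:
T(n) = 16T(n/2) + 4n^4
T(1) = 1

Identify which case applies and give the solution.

a=16, b=2, f(n)=4n^4. log_2(16) = 4. Since c=4 = 4, Case 2 applies: T(n) = Θ(n^log_b(a) · log n) = O(n^4 log n).

Answer: O(n^4 log n) - Case 2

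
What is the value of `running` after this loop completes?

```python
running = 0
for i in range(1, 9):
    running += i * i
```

Sum of squares 1² to 8² = 204
`running` takes the values: 0 → 1 → 5 → 14 → 30 → 55 → 91 → 140 → 204

Answer: 204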